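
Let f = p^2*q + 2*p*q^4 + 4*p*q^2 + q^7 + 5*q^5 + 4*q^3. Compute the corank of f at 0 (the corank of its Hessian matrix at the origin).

2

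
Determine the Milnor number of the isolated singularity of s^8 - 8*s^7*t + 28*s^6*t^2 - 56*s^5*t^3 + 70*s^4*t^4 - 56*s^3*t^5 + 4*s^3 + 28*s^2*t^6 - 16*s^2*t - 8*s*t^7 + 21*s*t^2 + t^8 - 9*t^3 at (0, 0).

9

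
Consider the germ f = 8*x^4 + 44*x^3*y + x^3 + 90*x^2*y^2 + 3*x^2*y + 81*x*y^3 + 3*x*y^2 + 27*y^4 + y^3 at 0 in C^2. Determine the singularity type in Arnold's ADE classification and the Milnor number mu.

The Hessian of f at 0 is [[0, 0], [0, 0]] with rank 0, so corank 2. A Groebner basis of the Jacobian ideal J(f) in C{x,y} is {3*x^2/4 + 3*x*y/2 + y^4 + y^3/4 + 3*y^2/4, x^3 + 15*x^2/4 + 15*x*y/2 + 9*y^3/4 + 15*y^2/4, x^2*y - 9*x^2/4 - 9*x*y/2 - 7*y^3/4 - 9*y^2/4, x^2 + x*y^2 + 2*x*y + 4*y^3/3 + y^2}; counting standard monomials gives mu = 7. Corank 2; j^3 = (x + y)^3 is a perfect cube, so E-series; the 4-jet and mu = 7 give E_7.

Type E_{7}, Milnor number mu = 7.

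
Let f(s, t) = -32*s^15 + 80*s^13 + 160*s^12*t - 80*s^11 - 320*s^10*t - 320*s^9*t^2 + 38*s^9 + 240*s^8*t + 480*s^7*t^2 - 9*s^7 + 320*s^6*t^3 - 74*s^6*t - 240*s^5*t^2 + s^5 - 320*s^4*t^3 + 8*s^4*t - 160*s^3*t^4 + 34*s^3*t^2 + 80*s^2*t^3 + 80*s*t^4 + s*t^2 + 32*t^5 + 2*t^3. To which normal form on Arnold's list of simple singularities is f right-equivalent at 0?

D_6

The Hessian of f at 0 has rank 0. Corank 2; j^3 = t^2*(s + 2*t) has shape L^2 M (L != M), so D-series; mu = 6 gives D_6.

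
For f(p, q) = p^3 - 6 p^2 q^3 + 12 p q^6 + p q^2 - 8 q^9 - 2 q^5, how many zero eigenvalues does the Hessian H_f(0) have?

Hessian at 0 has rank 0.

2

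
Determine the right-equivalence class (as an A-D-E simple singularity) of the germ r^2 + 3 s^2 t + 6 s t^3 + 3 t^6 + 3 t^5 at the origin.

D_{7}

The Hessian of f at 0 has rank 1. Corank 2; j^3 = 3*s^2*t has shape L^2 M (L != M), so D-series; mu = 7 gives D_7.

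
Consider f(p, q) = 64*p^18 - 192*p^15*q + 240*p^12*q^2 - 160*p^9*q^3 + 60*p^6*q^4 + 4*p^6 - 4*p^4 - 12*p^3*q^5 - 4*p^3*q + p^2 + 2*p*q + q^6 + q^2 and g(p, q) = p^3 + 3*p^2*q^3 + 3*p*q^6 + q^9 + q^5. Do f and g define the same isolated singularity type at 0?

No.

The Hessian of f at 0 has rank 1. Corank 1: A-series; mu = 5 gives A_5. The Hessian of g at 0 has rank 0. Corank 2; j^3 = p^3 is a perfect cube, so E-series; the 5-jet and mu = 8 give E_8. f is A_5 but g is E_8, hence not right-equivalent.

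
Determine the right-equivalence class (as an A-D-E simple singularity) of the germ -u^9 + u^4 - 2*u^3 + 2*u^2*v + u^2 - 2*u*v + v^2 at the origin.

A_{8}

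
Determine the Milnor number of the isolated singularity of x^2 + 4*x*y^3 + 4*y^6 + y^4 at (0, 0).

3

The Hessian of f at 0 has rank 1. Corank 1: A-series; mu = 3 gives A_3.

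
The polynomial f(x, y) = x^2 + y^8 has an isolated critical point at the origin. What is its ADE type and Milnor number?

The Hessian of f at 0 has rank 1. Corank 1: A-series; mu = 7 gives A_7.

Type A7, Milnor number mu = 7.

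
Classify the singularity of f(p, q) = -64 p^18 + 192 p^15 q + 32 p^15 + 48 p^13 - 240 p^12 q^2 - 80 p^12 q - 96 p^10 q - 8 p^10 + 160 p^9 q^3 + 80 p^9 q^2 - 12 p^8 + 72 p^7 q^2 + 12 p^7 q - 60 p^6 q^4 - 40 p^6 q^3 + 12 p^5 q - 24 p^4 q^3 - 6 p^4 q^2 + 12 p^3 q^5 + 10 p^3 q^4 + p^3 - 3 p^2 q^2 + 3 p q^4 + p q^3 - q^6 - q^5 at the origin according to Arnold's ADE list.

E7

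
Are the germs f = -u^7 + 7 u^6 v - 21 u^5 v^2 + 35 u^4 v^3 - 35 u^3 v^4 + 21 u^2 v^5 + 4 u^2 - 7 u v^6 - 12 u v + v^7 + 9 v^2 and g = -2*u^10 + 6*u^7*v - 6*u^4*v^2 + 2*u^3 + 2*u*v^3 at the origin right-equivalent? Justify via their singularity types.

The Hessian of f at 0 has rank 1. Corank 1: A-series; mu = 6 gives A_6. The Hessian of g at 0 has rank 0. Corank 2; j^3 = 2*u^3 is a perfect cube, so E-series; the 4-jet and mu = 7 give E_7. f is A_6 but g is E_7, hence not right-equivalent.

No.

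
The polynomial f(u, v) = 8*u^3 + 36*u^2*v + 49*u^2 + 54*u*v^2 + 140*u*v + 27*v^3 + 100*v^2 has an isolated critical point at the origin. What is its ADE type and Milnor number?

Type A_2, Milnor number mu = 2.

The Hessian of f at 0 has rank 1. Corank 1: A-series; mu = 2 gives A_2.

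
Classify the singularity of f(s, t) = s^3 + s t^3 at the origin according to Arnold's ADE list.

The Hessian of f at 0 has rank 0. Corank 2; j^3 = s^3 is a perfect cube, so E-series; the 4-jet and mu = 7 give E_7.

E_7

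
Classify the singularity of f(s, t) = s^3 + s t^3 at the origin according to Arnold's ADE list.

The Hessian of f at 0 has rank 0. Corank 2; j^3 = s^3 is a perfect cube, so E-series; the 4-jet and mu = 7 give E_7.

E_{7}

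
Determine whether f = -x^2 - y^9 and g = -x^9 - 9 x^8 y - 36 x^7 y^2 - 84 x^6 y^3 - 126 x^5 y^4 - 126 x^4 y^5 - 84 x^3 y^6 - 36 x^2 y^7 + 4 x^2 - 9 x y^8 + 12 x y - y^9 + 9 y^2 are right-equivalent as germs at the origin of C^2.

Yes.

The Hessian of f at 0 is [[-2, 0], [0, 0]] with rank 1, so corank 1. A Groebner basis of the Jacobian ideal J(f) in C{x,y} is {y^8, x}; counting standard monomials gives mu = 8. Corank 1: A-series; mu = 8 gives A_8. The Hessian of g at 0 is [[8, 12], [12, 18]] with rank 1, so corank 1. A Groebner basis of the Jacobian ideal J(g) in C{x,y} is {y^8, x + 3*y/2}; counting standard monomials gives mu = 8. Corank 1: A-series; mu = 8 gives A_8. Both have type A_8, hence right-equivalent.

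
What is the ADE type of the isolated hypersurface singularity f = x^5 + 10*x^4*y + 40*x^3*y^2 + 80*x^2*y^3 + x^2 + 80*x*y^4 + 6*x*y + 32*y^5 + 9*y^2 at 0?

The Hessian of f at 0 has rank 1. Corank 1: A-series; mu = 4 gives A_4.

A_4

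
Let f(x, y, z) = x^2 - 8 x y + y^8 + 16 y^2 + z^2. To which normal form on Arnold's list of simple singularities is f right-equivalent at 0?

A_{7}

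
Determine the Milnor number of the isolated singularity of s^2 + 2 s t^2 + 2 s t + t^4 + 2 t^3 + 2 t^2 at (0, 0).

1

The Hessian of f at 0 has rank 2. Corank 0: nondegenerate Morse point, so A_1.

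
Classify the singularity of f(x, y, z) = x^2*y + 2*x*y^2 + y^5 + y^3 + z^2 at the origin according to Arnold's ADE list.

D6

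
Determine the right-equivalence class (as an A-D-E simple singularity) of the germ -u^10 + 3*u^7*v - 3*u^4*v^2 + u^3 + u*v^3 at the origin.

E_{7}

The Hessian of f at 0 has rank 0. Corank 2; j^3 = u^3 is a perfect cube, so E-series; the 4-jet and mu = 7 give E_7.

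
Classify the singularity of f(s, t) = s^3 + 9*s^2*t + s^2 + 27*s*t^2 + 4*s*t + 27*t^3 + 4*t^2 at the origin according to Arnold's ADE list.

A2

The Hessian of f at 0 has rank 1. Corank 1: A-series; mu = 2 gives A_2.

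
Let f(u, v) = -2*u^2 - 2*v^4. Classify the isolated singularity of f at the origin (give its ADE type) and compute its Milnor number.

Type A3, Milnor number mu = 3.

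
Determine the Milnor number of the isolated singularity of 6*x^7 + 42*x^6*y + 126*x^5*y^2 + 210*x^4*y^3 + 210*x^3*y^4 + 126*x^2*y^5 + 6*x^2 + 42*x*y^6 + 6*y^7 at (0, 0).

6

The Hessian of f at 0 is [[12, 0], [0, 0]] with rank 1, so corank 1. A Groebner basis of the Jacobian ideal J(f) in C{x,y} is {y^6, x}; counting standard monomials gives mu = 6. Corank 1: A-series; mu = 6 gives A_6.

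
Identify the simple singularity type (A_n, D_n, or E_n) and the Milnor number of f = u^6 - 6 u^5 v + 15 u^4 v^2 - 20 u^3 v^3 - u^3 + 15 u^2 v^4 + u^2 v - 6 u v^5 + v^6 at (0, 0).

Type D7, Milnor number mu = 7.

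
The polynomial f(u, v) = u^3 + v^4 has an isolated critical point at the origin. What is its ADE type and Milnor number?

Type E6, Milnor number mu = 6.

The Hessian of f at 0 is [[0, 0], [0, 0]] with rank 0, so corank 2. A Groebner basis of the Jacobian ideal J(f) in C{u,v} is {v^3, u^2}; counting standard monomials gives mu = 6. Corank 2; j^3 = u^3 is a perfect cube, so E-series; the 4-jet and mu = 6 give E_6.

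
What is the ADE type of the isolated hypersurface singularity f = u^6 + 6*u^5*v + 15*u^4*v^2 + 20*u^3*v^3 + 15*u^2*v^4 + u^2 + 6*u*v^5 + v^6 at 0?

A5

The Hessian of f at 0 is [[2, 0], [0, 0]] with rank 1, so corank 1. A Groebner basis of the Jacobian ideal J(f) in C{u,v} is {v^5, u}; counting standard monomials gives mu = 5. Corank 1: A-series; mu = 5 gives A_5.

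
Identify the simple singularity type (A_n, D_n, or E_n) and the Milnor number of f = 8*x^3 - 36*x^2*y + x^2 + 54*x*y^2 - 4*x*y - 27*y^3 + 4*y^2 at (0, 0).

The Hessian of f at 0 is [[2, -4], [-4, 8]] with rank 1, so corank 1. A Groebner basis of the Jacobian ideal J(f) in C{x,y} is {y^2, x - 2*y}; counting standard monomials gives mu = 2. Corank 1: A-series; mu = 2 gives A_2.

Type A2, Milnor number mu = 2.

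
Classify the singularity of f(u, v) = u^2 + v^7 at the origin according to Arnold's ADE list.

The Hessian of f at 0 is [[2, 0], [0, 0]] with rank 1, so corank 1. A Groebner basis of the Jacobian ideal J(f) in C{u,v} is {v^6, u}; counting standard monomials gives mu = 6. Corank 1: A-series; mu = 6 gives A_6.

A_6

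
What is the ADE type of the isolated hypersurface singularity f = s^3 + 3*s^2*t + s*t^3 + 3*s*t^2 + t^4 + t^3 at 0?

The Hessian of f at 0 is [[0, 0], [0, 0]] with rank 0, so corank 2. A Groebner basis of the Jacobian ideal J(f) in C{s,t} is {s^3 + 3*s^2*t + 6*s^2 + 12*s*t + 6*t^2, -3*s^2 + s*t^2 - 6*s*t - 3*t^2, 3*s^2 + 6*s*t + t^3 + 3*t^2}; counting standard monomials gives mu = 7. Corank 2; j^3 = (s + t)^3 is a perfect cube, so E-series; the 4-jet and mu = 7 give E_7.

E_{7}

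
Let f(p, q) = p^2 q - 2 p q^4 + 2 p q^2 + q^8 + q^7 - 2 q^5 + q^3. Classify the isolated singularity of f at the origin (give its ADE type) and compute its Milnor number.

The Hessian of f at 0 has rank 0. Corank 2; j^3 = q*(p + q)^2 has shape L^2 M (L != M), so D-series; mu = 9 gives D_9.

Type D_{9}, Milnor number mu = 9.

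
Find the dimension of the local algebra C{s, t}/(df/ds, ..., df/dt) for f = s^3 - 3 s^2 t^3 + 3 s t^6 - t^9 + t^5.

8

The Hessian of f at 0 has rank 0. Corank 2; j^3 = s^3 is a perfect cube, so E-series; the 5-jet and mu = 8 give E_8.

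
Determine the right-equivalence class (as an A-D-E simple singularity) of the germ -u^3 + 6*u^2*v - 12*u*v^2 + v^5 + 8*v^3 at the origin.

The Hessian of f at 0 has rank 0. Corank 2; j^3 = -(u - 2*v)^3 is a perfect cube, so E-series; the 5-jet and mu = 8 give E_8.

E_{8}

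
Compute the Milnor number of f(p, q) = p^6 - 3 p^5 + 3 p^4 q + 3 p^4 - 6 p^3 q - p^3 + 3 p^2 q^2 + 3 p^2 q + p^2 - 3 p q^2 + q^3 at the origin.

2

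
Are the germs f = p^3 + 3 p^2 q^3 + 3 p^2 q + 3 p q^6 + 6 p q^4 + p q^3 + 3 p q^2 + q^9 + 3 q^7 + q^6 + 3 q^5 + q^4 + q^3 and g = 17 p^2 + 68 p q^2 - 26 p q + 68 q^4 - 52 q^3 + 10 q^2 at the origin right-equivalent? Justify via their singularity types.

No.

The Hessian of f at 0 has rank 0. Corank 2; j^3 = (p + q)^3 is a perfect cube, so E-series; the 4-jet and mu = 7 give E_7. The Hessian of g at 0 has rank 2. Corank 0: nondegenerate Morse point, so A_1. f is E_7 but g is A_1, hence not right-equivalent.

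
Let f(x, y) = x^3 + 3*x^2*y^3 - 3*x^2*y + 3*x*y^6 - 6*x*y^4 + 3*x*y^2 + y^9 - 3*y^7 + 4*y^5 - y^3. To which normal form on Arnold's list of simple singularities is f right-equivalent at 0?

E_8

The Hessian of f at 0 is [[0, 0], [0, 0]] with rank 0, so corank 2. A Groebner basis of the Jacobian ideal J(f) in C{x,y} is {x^2/2 + x*y^3 - x*y + y^2/2, y^4, x^3 - 3*x*y^2 + 2*y^3, x^2*y - 2*x*y^2 + y^3}; counting standard monomials gives mu = 8. Corank 2; j^3 = (x - y)^3 is a perfect cube, so E-series; the 5-jet and mu = 8 give E_8.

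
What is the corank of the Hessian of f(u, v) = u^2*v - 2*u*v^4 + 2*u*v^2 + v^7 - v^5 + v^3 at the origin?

Hessian at 0 has rank 0.

2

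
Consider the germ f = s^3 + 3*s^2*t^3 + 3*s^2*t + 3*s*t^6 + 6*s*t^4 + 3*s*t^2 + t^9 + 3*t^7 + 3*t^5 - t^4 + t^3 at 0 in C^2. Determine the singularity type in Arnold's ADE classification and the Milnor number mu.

Type E_6, Milnor number mu = 6.

The Hessian of f at 0 is [[0, 0], [0, 0]] with rank 0, so corank 2. A Groebner basis of the Jacobian ideal J(f) in C{s,t} is {t^3, s^2 + 2*s*t + t^2}; counting standard monomials gives mu = 6. Corank 2; j^3 = (s + t)^3 is a perfect cube, so E-series; the 4-jet and mu = 6 give E_6.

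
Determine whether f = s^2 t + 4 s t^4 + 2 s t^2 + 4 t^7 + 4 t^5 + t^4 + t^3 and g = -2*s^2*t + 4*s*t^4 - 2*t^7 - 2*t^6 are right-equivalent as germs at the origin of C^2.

No.

The Hessian of f at 0 has rank 0. Corank 2; j^3 = t*(s + t)^2 has shape L^2 M (L != M), so D-series; mu = 5 gives D_5. The Hessian of g at 0 has rank 0. Corank 2; j^3 = -2*s^2*t has shape L^2 M (L != M), so D-series; mu = 7 gives D_7. f is D_5 but g is D_7, hence not right-equivalent.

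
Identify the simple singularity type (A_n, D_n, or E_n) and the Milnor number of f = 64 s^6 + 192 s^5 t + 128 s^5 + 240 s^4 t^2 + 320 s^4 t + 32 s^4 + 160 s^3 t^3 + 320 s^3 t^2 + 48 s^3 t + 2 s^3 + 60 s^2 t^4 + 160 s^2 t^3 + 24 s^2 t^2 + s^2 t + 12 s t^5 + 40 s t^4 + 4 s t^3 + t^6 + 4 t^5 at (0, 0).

Type D_{7}, Milnor number mu = 7.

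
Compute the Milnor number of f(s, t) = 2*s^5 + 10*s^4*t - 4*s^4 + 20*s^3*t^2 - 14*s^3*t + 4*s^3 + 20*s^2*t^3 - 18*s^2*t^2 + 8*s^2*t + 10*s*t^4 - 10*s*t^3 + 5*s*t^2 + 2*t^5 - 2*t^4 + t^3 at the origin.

The Hessian of f at 0 is [[0, 0], [0, 0]] with rank 0, so corank 2. A Groebner basis of the Jacobian ideal J(f) in C{s,t} is {s^3 + 5*s^2 + 6*s*t + 7*t^2/4, s^2*t - 9*s^2 - 11*s*t - 13*t^2/4, 16*s^2 + s*t^2 + 20*s*t + 6*t^2, -28*s^2 - 36*s*t + t^3 - 11*t^2}; counting standard monomials gives mu = 6. Corank 2; j^3 = (s + t)*(2*s + t)^2 has shape L^2 M (L != M), so D-series; mu = 6 gives D_6.

6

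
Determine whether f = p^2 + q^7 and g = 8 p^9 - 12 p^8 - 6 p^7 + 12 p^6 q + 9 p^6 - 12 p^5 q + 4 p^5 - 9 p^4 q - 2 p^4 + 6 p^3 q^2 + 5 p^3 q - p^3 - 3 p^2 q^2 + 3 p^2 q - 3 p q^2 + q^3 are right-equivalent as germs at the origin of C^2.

The Hessian of f at 0 is [[2, 0], [0, 0]] with rank 1, so corank 1. A Groebner basis of the Jacobian ideal J(f) in C{p,q} is {q^6, p}; counting standard monomials gives mu = 6. Corank 1: A-series; mu = 6 gives A_6. The Hessian of g at 0 is [[0, 0], [0, 0]] with rank 0, so corank 2. A Groebner basis of the Jacobian ideal J(g) in C{p,q} is {3*p^2 - 6*p*q + q^4 - q^3 + 3*q^2, p^3 - 12*p^2 + 24*p*q + 3*q^3 - 12*q^2, p^2*q - 9*p^2 + 18*p*q + 2*q^3 - 9*q^2, -5*p^2 + p*q^2 + 10*p*q + 2*q^3/3 - 5*q^2}; counting standard monomials gives mu = 7. Corank 2; j^3 = -(p - q)^3 is a perfect cube, so E-series; the 4-jet and mu = 7 give E_7. f is A_6 but g is E_7, hence not right-equivalent.

No.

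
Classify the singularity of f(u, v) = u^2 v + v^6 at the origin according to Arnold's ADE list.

D_{7}

The Hessian of f at 0 is [[0, 0], [0, 0]] with rank 0, so corank 2. A Groebner basis of the Jacobian ideal J(f) in C{u,v} is {u^2/6 + v^5, u^3, u*v}; counting standard monomials gives mu = 7. Corank 2; j^3 = u^2*v has shape L^2 M (L != M), so D-series; mu = 7 gives D_7.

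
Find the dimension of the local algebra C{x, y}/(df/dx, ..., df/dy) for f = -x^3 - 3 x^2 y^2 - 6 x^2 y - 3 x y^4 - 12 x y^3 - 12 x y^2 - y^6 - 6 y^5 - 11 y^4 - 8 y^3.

6

The Hessian of f at 0 has rank 0. Corank 2; j^3 = -(x + 2*y)^3 is a perfect cube, so E-series; the 4-jet and mu = 6 give E_6.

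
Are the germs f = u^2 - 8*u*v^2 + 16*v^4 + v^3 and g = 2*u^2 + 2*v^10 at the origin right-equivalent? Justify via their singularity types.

No.

The Hessian of f at 0 has rank 1. Corank 1: A-series; mu = 2 gives A_2. The Hessian of g at 0 has rank 1. Corank 1: A-series; mu = 9 gives A_9. f is A_2 but g is A_9, hence not right-equivalent.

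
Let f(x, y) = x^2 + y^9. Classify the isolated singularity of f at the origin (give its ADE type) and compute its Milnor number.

The Hessian of f at 0 has rank 1. Corank 1: A-series; mu = 8 gives A_8.

Type A_8, Milnor number mu = 8.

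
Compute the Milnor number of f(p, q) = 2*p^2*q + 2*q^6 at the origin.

7

The Hessian of f at 0 is [[0, 0], [0, 0]] with rank 0, so corank 2. A Groebner basis of the Jacobian ideal J(f) in C{p,q} is {p^2/6 + q^5, p^3, p*q}; counting standard monomials gives mu = 7. Corank 2; j^3 = 2*p^2*q has shape L^2 M (L != M), so D-series; mu = 7 gives D_7.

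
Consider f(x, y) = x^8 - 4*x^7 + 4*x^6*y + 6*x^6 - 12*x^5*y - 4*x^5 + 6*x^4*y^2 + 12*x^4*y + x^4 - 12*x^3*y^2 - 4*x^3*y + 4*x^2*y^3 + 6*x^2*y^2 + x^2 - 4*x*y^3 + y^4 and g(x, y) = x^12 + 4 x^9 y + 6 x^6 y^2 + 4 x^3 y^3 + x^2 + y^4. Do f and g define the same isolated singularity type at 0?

The Hessian of f at 0 has rank 1. Corank 1: A-series; mu = 3 gives A_3. The Hessian of g at 0 has rank 1. Corank 1: A-series; mu = 3 gives A_3. Both have type A_3, hence right-equivalent.

Yes.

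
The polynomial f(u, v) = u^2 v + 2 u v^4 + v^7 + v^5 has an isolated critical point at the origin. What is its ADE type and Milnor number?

Type D_6, Milnor number mu = 6.

The Hessian of f at 0 is [[0, 0], [0, 0]] with rank 0, so corank 2. A Groebner basis of the Jacobian ideal J(f) in C{u,v} is {u*v + v^4, u*v^2, u^2 - 5*u*v}; counting standard monomials gives mu = 6. Corank 2; j^3 = u^2*v has shape L^2 M (L != M), so D-series; mu = 6 gives D_6.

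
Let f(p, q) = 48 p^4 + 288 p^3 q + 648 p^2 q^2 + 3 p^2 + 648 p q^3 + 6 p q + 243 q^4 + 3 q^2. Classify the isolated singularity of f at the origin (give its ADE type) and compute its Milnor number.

Type A_3, Milnor number mu = 3.

The Hessian of f at 0 is [[6, 6], [6, 6]] with rank 1, so corank 1. A Groebner basis of the Jacobian ideal J(f) in C{p,q} is {q^3, p + q}; counting standard monomials gives mu = 3. Corank 1: A-series; mu = 3 gives A_3.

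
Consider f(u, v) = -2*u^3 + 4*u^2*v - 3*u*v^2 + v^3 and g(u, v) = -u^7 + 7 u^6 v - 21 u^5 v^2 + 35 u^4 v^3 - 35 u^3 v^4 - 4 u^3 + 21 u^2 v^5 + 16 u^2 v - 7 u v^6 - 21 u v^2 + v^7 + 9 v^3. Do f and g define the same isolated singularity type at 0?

The Hessian of f at 0 is [[0, 0], [0, 0]] with rank 0, so corank 2. A Groebner basis of the Jacobian ideal J(f) in C{u,v} is {v^3, u^2 - 3*v^2/2, u*v - 3*v^2/2}; counting standard monomials gives mu = 4. Corank 2; j^3 = -(u - v)*(2*u^2 - 2*u*v + v^2) splits into three distinct lines over C (the quadratic factor has nonzero discriminant), so D_4. The Hessian of g at 0 is [[0, 0], [0, 0]] with rank 0, so corank 2. A Groebner basis of the Jacobian ideal J(g) in C{u,v} is {-128*u*v/7 + v^6 + 192*v^2/7, u*v^2 - 3*v^3/2, u^2 - 5*u*v/2 + 3*v^2/2}; counting standard monomials gives mu = 8. Corank 2; j^3 = -(u - v)*(2*u - 3*v)^2 has shape L^2 M (L != M), so D-series; mu = 8 gives D_8. f is D_4 but g is D_8, hence not right-equivalent.

No.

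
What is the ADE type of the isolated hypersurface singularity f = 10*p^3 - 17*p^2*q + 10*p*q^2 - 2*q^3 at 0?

The Hessian of f at 0 has rank 0. Corank 2; j^3 = (2*p - q)*(5*p^2 - 6*p*q + 2*q^2) splits into three distinct lines over C (the quadratic factor has nonzero discriminant), so D_4.

D_4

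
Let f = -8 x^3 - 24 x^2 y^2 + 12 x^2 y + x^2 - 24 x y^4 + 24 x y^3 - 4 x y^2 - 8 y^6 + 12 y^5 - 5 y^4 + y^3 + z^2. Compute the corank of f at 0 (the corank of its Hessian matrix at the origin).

Hessian at 0 has rank 2.

1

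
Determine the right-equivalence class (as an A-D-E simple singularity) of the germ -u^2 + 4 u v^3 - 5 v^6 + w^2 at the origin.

The Hessian of f at 0 has rank 2. Corank 1: A-series; mu = 5 gives A_5.

A5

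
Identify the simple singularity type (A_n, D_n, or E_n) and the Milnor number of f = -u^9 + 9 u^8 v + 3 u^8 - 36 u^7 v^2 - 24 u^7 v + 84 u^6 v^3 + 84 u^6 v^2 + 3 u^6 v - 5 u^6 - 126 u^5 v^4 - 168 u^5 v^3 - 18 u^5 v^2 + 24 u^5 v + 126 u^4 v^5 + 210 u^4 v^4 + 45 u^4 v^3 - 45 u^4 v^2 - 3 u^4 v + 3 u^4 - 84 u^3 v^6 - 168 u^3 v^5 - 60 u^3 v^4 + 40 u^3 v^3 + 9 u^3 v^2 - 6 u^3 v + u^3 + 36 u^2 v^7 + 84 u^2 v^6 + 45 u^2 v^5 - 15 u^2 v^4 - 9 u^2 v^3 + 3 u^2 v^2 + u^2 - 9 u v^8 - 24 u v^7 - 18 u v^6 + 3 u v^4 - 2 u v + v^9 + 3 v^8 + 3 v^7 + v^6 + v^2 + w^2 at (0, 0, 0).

Type A_{2}, Milnor number mu = 2.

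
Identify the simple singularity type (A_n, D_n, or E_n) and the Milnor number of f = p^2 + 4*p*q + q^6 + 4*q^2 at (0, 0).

Type A5, Milnor number mu = 5.

The Hessian of f at 0 has rank 1. Corank 1: A-series; mu = 5 gives A_5.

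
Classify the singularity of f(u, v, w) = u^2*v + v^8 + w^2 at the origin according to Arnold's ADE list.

The Hessian of f at 0 has rank 1. Corank 2; j^3 = u^2*v has shape L^2 M (L != M), so D-series; mu = 9 gives D_9.

D_9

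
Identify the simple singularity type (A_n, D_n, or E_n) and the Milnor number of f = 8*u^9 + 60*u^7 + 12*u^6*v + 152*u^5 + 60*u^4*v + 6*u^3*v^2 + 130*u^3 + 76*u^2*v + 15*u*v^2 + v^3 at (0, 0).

Type D_4, Milnor number mu = 4.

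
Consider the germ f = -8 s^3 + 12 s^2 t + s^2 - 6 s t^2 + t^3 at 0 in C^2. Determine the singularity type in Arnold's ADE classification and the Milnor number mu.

The Hessian of f at 0 is [[2, 0], [0, 0]] with rank 1, so corank 1. A Groebner basis of the Jacobian ideal J(f) in C{s,t} is {t^2, s}; counting standard monomials gives mu = 2. Corank 1: A-series; mu = 2 gives A_2.

Type A2, Milnor number mu = 2.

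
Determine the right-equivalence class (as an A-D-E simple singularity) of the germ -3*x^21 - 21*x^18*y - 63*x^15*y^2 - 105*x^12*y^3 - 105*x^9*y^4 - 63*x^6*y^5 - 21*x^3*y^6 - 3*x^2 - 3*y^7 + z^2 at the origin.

A_{6}

The Hessian of f at 0 has rank 2. Corank 1: A-series; mu = 6 gives A_6.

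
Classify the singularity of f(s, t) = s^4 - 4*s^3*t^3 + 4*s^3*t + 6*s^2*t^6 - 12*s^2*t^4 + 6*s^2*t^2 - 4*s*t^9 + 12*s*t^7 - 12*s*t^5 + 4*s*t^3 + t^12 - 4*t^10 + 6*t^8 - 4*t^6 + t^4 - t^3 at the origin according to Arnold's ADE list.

E_6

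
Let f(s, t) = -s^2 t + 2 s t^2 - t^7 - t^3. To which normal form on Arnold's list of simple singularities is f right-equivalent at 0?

D_8

The Hessian of f at 0 has rank 0. Corank 2; j^3 = -t*(s - t)^2 has shape L^2 M (L != M), so D-series; mu = 8 gives D_8.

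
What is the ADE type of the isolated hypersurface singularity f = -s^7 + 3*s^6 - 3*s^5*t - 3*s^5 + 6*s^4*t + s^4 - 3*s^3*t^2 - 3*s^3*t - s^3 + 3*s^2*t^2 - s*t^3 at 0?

The Hessian of f at 0 is [[0, 0], [0, 0]] with rank 0, so corank 2. A Groebner basis of the Jacobian ideal J(f) in C{s,t} is {3*s^2 + t^4 + t^3, s^3, s^2*t - s^2 - t^3/3, -2*s^2 + s*t^2 - 2*t^3/3}; counting standard monomials gives mu = 7. Corank 2; j^3 = -s^3 is a perfect cube, so E-series; the 4-jet and mu = 7 give E_7.

E_7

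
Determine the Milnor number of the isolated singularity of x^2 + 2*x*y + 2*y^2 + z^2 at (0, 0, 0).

The Hessian of f at 0 has rank 3. Corank 0: nondegenerate Morse point, so A_1.

1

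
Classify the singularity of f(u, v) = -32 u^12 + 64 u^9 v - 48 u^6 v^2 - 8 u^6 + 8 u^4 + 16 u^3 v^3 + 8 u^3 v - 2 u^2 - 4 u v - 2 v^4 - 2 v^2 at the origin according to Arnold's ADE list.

A_{3}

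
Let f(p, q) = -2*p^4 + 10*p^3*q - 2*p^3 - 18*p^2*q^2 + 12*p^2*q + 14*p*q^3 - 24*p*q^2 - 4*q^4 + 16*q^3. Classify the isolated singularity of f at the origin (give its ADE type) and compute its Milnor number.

Type E_7, Milnor number mu = 7.

The Hessian of f at 0 is [[0, 0], [0, 0]] with rank 0, so corank 2. A Groebner basis of the Jacobian ideal J(f) in C{p,q} is {3*p^2 - 12*p*q + q^4 + q^3 + 12*q^2, p^3 + 18*p^2 - 72*p*q - 2*q^3 + 72*q^2, p^2*q + 7*p^2 - 28*p*q - 5*q^3/3 + 28*q^2, 2*p^2 + p*q^2 - 8*p*q - 4*q^3/3 + 8*q^2}; counting standard monomials gives mu = 7. Corank 2; j^3 = -2*(p - 2*q)^3 is a perfect cube, so E-series; the 4-jet and mu = 7 give E_7.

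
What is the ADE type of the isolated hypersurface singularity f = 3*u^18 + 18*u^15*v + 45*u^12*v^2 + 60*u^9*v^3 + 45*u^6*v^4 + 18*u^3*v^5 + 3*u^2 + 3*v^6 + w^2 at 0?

A5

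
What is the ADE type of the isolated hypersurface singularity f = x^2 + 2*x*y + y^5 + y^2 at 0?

The Hessian of f at 0 has rank 1. Corank 1: A-series; mu = 4 gives A_4.

A_4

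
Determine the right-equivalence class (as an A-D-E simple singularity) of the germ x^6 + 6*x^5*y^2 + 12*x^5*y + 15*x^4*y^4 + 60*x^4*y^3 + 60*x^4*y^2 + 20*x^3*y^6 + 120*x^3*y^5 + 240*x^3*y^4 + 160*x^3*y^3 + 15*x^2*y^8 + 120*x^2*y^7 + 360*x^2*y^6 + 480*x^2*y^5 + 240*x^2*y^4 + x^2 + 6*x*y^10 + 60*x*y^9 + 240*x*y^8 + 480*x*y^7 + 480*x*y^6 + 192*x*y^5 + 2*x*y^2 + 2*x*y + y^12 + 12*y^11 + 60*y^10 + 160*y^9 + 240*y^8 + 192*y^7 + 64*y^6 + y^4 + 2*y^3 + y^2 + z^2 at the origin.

The Hessian of f at 0 is [[2, 2, 0], [2, 2, 0], [0, 0, 2]] with rank 2, so corank 1. A Groebner basis of the Jacobian ideal J(f) in C{x,y,z} is {x^3 + 3*x^2 + 5*x*y - 2*x - 2*y, x^2*y - 2*x^2 - 3*x*y + x + y, x + y^2 + y, z}; counting standard monomials gives mu = 5. Corank 1: A-series; mu = 5 gives A_5.

A_{5}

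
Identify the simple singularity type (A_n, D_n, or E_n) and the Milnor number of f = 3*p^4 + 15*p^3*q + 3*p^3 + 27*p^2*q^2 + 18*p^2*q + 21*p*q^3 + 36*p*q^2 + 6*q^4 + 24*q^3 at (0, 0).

Type E7, Milnor number mu = 7.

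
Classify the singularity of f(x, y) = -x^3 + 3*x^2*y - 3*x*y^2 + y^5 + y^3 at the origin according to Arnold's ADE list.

The Hessian of f at 0 has rank 0. Corank 2; j^3 = -(x - y)^3 is a perfect cube, so E-series; the 5-jet and mu = 8 give E_8.

E_8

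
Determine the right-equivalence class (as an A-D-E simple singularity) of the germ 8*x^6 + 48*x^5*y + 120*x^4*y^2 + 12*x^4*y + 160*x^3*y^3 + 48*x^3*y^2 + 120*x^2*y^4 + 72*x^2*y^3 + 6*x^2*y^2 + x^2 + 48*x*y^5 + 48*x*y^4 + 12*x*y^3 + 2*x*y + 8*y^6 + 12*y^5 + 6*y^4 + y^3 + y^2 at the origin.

The Hessian of f at 0 is [[2, 2], [2, 2]] with rank 1, so corank 1. A Groebner basis of the Jacobian ideal J(f) in C{x,y} is {y^2, x + y}; counting standard monomials gives mu = 2. Corank 1: A-series; mu = 2 gives A_2.

A_2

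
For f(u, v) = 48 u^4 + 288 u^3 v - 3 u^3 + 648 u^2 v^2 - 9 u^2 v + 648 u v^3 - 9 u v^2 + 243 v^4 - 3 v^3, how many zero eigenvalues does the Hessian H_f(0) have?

2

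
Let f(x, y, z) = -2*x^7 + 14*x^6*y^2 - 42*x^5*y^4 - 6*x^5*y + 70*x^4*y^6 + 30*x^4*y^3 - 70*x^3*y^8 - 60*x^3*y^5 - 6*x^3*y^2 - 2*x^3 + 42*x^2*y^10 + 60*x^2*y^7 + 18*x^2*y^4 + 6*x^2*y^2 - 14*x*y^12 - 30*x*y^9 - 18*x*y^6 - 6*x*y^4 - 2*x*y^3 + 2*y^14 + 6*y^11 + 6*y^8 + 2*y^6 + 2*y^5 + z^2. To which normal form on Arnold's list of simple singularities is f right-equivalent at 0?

E_7

The Hessian of f at 0 has rank 1. Corank 2; j^3 = -2*x^3 is a perfect cube, so E-series; the 4-jet and mu = 7 give E_7.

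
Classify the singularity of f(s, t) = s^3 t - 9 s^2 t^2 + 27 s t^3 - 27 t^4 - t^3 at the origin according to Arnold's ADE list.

The Hessian of f at 0 has rank 0. Corank 2; j^3 = -t^3 is a perfect cube, so E-series; the 4-jet and mu = 7 give E_7.

E_{7}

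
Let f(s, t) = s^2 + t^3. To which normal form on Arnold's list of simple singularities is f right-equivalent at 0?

The Hessian of f at 0 has rank 1. Corank 1: A-series; mu = 2 gives A_2.

A2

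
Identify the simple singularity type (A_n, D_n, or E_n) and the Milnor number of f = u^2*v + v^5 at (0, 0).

Type D6, Milnor number mu = 6.

The Hessian of f at 0 has rank 0. Corank 2; j^3 = u^2*v has shape L^2 M (L != M), so D-series; mu = 6 gives D_6.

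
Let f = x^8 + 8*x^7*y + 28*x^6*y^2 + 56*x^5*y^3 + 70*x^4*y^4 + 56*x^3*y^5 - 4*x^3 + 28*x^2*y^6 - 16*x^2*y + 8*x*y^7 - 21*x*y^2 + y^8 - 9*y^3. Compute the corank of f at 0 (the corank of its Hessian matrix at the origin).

Hessian at 0 has rank 0.

2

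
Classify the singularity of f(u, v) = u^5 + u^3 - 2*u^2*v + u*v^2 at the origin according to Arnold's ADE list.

The Hessian of f at 0 is [[0, 0], [0, 0]] with rank 0, so corank 2. A Groebner basis of the Jacobian ideal J(f) in C{u,v} is {-u*v/5 + v^4 + v^2/5, u*v^2 - v^3, u^2 - u*v}; counting standard monomials gives mu = 6. Corank 2; j^3 = u*(u - v)^2 has shape L^2 M (L != M), so D-series; mu = 6 gives D_6.

D6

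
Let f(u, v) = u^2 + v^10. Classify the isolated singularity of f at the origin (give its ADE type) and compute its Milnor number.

Type A_9, Milnor number mu = 9.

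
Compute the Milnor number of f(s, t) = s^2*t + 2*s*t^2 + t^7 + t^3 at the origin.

8

The Hessian of f at 0 has rank 0. Corank 2; j^3 = t*(s + t)^2 has shape L^2 M (L != M), so D-series; mu = 8 gives D_8.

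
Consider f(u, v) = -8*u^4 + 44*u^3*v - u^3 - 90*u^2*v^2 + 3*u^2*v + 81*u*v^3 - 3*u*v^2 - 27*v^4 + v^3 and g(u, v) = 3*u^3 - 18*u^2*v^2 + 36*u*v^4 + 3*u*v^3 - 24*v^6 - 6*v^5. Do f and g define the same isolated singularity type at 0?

The Hessian of f at 0 has rank 0. Corank 2; j^3 = -(u - v)^3 is a perfect cube, so E-series; the 4-jet and mu = 7 give E_7. The Hessian of g at 0 has rank 0. Corank 2; j^3 = 3*u^3 is a perfect cube, so E-series; the 4-jet and mu = 7 give E_7. Both have type E_7, hence right-equivalent.

Yes.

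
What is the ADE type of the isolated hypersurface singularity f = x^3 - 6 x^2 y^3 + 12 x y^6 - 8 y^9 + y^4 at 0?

E_{6}

The Hessian of f at 0 is [[0, 0], [0, 0]] with rank 0, so corank 2. A Groebner basis of the Jacobian ideal J(f) in C{x,y} is {y^3, x^2}; counting standard monomials gives mu = 6. Corank 2; j^3 = x^3 is a perfect cube, so E-series; the 4-jet and mu = 6 give E_6.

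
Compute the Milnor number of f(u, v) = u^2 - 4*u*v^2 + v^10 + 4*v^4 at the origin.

The Hessian of f at 0 has rank 1. Corank 1: A-series; mu = 9 gives A_9.

9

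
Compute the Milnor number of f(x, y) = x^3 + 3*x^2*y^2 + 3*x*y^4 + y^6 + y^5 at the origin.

8

The Hessian of f at 0 has rank 0. Corank 2; j^3 = x^3 is a perfect cube, so E-series; the 5-jet and mu = 8 give E_8.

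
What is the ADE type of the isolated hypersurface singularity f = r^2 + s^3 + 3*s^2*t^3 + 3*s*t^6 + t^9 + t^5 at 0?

The Hessian of f at 0 has rank 1. Corank 2; j^3 = s^3 is a perfect cube, so E-series; the 5-jet and mu = 8 give E_8.

E_8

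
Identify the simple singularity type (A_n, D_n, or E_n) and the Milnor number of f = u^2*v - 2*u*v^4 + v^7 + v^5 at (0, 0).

Type D_{6}, Milnor number mu = 6.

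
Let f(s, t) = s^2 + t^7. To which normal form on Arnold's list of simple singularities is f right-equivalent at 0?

A_{6}

The Hessian of f at 0 is [[2, 0], [0, 0]] with rank 1, so corank 1. A Groebner basis of the Jacobian ideal J(f) in C{s,t} is {t^6, s}; counting standard monomials gives mu = 6. Corank 1: A-series; mu = 6 gives A_6.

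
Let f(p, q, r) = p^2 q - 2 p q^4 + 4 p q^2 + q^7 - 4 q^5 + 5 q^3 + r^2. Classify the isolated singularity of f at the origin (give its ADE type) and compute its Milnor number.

Type D4, Milnor number mu = 4.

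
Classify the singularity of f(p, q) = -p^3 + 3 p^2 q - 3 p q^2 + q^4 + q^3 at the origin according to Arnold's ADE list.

E_{6}

The Hessian of f at 0 has rank 0. Corank 2; j^3 = -(p - q)^3 is a perfect cube, so E-series; the 4-jet and mu = 6 give E_6.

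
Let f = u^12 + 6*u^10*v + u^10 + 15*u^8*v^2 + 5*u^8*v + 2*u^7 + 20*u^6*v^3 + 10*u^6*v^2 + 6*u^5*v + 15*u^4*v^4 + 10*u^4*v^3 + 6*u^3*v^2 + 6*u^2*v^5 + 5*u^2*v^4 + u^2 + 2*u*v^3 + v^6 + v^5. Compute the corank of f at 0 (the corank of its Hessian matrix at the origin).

Hessian at 0 has rank 1.

1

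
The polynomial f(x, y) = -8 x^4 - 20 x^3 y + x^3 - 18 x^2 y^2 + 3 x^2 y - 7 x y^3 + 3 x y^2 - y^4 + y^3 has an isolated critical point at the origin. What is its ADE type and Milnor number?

Type E7, Milnor number mu = 7.

The Hessian of f at 0 has rank 0. Corank 2; j^3 = (x + y)^3 is a perfect cube, so E-series; the 4-jet and mu = 7 give E_7.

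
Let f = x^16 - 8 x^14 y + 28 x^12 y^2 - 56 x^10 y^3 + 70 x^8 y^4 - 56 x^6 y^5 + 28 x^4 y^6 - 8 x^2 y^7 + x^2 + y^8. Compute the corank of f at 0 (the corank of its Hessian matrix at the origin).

Hessian at 0 has rank 1.

1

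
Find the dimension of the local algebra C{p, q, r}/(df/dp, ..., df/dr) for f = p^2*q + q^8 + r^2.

9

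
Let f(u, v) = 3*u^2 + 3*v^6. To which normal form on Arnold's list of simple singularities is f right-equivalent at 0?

A_5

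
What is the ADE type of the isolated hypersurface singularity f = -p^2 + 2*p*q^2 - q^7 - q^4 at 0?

A_{6}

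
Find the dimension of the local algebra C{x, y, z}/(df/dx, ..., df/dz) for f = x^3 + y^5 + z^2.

8

The Hessian of f at 0 has rank 1. Corank 2; j^3 = x^3 is a perfect cube, so E-series; the 5-jet and mu = 8 give E_8.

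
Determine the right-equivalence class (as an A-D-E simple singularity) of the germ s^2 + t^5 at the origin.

A4

The Hessian of f at 0 is [[2, 0], [0, 0]] with rank 1, so corank 1. A Groebner basis of the Jacobian ideal J(f) in C{s,t} is {t^4, s}; counting standard monomials gives mu = 4. Corank 1: A-series; mu = 4 gives A_4.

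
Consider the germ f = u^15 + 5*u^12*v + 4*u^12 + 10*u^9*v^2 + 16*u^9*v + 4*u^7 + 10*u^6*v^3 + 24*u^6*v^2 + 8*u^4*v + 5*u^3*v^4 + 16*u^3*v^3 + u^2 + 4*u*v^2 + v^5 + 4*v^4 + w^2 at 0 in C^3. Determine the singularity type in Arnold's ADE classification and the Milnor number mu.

Type A4, Milnor number mu = 4.

The Hessian of f at 0 has rank 2. Corank 1: A-series; mu = 4 gives A_4.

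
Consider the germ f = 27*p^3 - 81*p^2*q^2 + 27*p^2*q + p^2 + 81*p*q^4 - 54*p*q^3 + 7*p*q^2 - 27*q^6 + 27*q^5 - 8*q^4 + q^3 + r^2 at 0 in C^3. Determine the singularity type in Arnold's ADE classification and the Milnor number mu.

Type A_{2}, Milnor number mu = 2.

The Hessian of f at 0 is [[2, 0, 0], [0, 0, 0], [0, 0, 2]] with rank 2, so corank 1. A Groebner basis of the Jacobian ideal J(f) in C{p,q,r} is {q^2, p, r}; counting standard monomials gives mu = 2. Corank 1: A-series; mu = 2 gives A_2.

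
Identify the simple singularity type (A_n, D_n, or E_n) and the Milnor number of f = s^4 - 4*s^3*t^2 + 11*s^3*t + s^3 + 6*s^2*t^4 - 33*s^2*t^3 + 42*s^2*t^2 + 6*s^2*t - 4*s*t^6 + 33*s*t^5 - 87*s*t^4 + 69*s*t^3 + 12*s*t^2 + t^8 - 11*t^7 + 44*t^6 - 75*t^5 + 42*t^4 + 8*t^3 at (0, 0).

The Hessian of f at 0 has rank 0. Corank 2; j^3 = (s + 2*t)^3 is a perfect cube, so E-series; the 4-jet and mu = 7 give E_7.

Type E7, Milnor number mu = 7.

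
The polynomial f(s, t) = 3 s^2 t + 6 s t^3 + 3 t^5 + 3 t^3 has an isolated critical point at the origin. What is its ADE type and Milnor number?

Type D4, Milnor number mu = 4.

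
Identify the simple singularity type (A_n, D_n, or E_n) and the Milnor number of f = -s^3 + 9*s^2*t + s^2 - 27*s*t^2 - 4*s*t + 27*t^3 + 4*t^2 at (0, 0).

Type A_2, Milnor number mu = 2.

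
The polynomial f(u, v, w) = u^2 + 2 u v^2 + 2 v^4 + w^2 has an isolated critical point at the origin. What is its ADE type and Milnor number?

Type A_{3}, Milnor number mu = 3.

The Hessian of f at 0 has rank 2. Corank 1: A-series; mu = 3 gives A_3.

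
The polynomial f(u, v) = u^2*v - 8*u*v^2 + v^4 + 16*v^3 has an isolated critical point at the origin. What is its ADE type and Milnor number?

Type D5, Milnor number mu = 5.

The Hessian of f at 0 is [[0, 0], [0, 0]] with rank 0, so corank 2. A Groebner basis of the Jacobian ideal J(f) in C{u,v} is {u^3 + 16*u^2 - 256*v^2, u^2/4 + v^3 - 4*v^2, u*v - 4*v^2}; counting standard monomials gives mu = 5. Corank 2; j^3 = v*(u - 4*v)^2 has shape L^2 M (L != M), so D-series; mu = 5 gives D_5.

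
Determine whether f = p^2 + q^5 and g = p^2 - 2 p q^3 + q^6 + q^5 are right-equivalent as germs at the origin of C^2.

Yes.

The Hessian of f at 0 is [[2, 0], [0, 0]] with rank 1, so corank 1. A Groebner basis of the Jacobian ideal J(f) in C{p,q} is {q^4, p}; counting standard monomials gives mu = 4. Corank 1: A-series; mu = 4 gives A_4. The Hessian of g at 0 is [[2, 0], [0, 0]] with rank 1, so corank 1. A Groebner basis of the Jacobian ideal J(g) in C{p,q} is {-p + q^3, p^2, p*q}; counting standard monomials gives mu = 4. Corank 1: A-series; mu = 4 gives A_4. Both have type A_4, hence right-equivalent.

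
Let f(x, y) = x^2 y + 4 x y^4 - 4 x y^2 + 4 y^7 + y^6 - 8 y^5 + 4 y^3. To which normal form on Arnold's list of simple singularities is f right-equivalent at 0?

D_{7}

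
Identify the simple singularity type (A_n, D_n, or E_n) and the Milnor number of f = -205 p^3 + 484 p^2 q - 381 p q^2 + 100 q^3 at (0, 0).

Type D_{4}, Milnor number mu = 4.

The Hessian of f at 0 has rank 0. Corank 2; j^3 = -(5*p - 4*q)*(41*p^2 - 64*p*q + 25*q^2) splits into three distinct lines over C (the quadratic factor has nonzero discriminant), so D_4.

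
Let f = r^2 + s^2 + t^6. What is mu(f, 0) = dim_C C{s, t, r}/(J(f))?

The Hessian of f at 0 is [[2, 0, 0], [0, 0, 0], [0, 0, 2]] with rank 2, so corank 1. A Groebner basis of the Jacobian ideal J(f) in C{s,t,r} is {t^5, s, r}; counting standard monomials gives mu = 5. Corank 1: A-series; mu = 5 gives A_5.

5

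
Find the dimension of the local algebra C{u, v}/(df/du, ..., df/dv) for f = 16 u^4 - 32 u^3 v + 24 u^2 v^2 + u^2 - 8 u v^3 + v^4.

3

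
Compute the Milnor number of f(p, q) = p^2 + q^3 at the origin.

2

The Hessian of f at 0 has rank 1. Corank 1: A-series; mu = 2 gives A_2.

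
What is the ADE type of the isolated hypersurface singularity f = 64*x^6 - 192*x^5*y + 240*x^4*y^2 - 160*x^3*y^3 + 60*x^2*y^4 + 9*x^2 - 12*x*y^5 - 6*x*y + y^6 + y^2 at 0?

The Hessian of f at 0 has rank 1. Corank 1: A-series; mu = 5 gives A_5.

A_{5}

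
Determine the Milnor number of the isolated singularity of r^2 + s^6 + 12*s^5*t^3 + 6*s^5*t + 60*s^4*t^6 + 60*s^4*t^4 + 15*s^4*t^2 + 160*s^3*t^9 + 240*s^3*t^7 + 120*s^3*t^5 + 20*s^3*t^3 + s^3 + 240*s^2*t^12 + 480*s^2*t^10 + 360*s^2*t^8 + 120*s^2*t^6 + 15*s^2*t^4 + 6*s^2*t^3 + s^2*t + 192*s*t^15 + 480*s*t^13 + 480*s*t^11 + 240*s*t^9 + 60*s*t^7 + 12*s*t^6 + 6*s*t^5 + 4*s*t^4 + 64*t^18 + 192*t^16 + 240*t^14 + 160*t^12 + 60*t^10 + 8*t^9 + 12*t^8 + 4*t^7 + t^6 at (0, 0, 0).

7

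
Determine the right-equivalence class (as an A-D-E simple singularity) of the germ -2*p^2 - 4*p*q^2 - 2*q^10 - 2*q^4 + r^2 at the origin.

A_9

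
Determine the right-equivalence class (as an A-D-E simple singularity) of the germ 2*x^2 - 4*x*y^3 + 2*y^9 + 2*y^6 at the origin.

The Hessian of f at 0 is [[4, 0], [0, 0]] with rank 1, so corank 1. A Groebner basis of the Jacobian ideal J(f) in C{x,y} is {x^2*y^2, x^3, -x + y^3}; counting standard monomials gives mu = 8. Corank 1: A-series; mu = 8 gives A_8.

A_8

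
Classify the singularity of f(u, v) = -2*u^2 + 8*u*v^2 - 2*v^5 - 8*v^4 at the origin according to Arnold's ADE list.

A_{4}

The Hessian of f at 0 is [[-4, 0], [0, 0]] with rank 1, so corank 1. A Groebner basis of the Jacobian ideal J(f) in C{u,v} is {u^2, -u/2 + v^2}; counting standard monomials gives mu = 4. Corank 1: A-series; mu = 4 gives A_4.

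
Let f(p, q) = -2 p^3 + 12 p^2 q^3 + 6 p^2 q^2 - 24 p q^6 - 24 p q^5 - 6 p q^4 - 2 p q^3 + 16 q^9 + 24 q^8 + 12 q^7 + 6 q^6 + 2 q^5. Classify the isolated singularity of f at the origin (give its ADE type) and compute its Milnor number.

Type E_7, Milnor number mu = 7.

The Hessian of f at 0 has rank 0. Corank 2; j^3 = -2*p^3 is a perfect cube, so E-series; the 4-jet and mu = 7 give E_7.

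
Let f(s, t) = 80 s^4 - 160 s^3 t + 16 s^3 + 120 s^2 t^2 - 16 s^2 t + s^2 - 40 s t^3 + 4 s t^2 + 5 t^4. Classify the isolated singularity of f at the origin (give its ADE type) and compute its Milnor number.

The Hessian of f at 0 is [[2, 0], [0, 0]] with rank 1, so corank 1. A Groebner basis of the Jacobian ideal J(f) in C{s,t} is {s^2, s*t, s/2 + t^2}; counting standard monomials gives mu = 3. Corank 1: A-series; mu = 3 gives A_3.

Type A3, Milnor number mu = 3.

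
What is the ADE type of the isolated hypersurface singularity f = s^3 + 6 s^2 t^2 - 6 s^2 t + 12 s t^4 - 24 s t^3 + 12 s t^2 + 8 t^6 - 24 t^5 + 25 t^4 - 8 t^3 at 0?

E_6

The Hessian of f at 0 is [[0, 0], [0, 0]] with rank 0, so corank 2. A Groebner basis of the Jacobian ideal J(f) in C{s,t} is {s^3 + 3*s^2 - 12*s*t + 12*t^2, s^2*t + s^2 - 4*s*t + 4*t^2, s^2/4 + s*t^2 - s*t + t^2, t^3}; counting standard monomials gives mu = 6. Corank 2; j^3 = (s - 2*t)^3 is a perfect cube, so E-series; the 4-jet and mu = 6 give E_6.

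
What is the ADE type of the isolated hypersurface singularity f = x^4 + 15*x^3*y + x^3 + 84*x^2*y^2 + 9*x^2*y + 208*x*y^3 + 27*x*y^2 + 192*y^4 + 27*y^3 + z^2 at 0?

The Hessian of f at 0 has rank 1. Corank 2; j^3 = (x + 3*y)^3 is a perfect cube, so E-series; the 4-jet and mu = 7 give E_7.

E_{7}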